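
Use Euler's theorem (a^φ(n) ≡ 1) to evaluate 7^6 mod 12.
By Euler: 7^{4} ≡ 1 mod 12 since gcd(7, 12) = 1. 6 = 1×4 + 2. So 7^{6} ≡ 7^{2} ≡ 1 mod 12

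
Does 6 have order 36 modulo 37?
6^{4} ≡ 1 mod 37 and 4 < 36, so ord_37(6) = 4 ≠ 36 and 6 is not a primitive root.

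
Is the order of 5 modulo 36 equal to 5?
Powers of 5 mod 36: 5^1≡5, 5^2≡25, 5^3≡17, 5^4≡13, 5^5≡29, 5^6≡1. 5^5≡29≢1, so ord ≠ 5. No, the actual order is 6.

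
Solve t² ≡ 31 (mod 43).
The square roots of 31 mod 43 are 17 and 26. Verify: 17² = 289 ≡ 31 (mod 43)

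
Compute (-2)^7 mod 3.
Using Fermat: (-2)^{2} ≡ 1 (mod 3). 7 ≡ 1 (mod 2). So (-2)^{7} ≡ (-2)^{1} ≡ 1 (mod 3)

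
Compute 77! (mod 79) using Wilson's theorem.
(78)! = (77)! × (78) ≡ -1 (mod 79). So (77)! ≡ -1 × (78)^(-1) ≡ (-1)×(-1) = 1 (mod 79)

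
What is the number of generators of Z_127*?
There are φ(127-1) = φ(126) = 36 primitive roots modulo 127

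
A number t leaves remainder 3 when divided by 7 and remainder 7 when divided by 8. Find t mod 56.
M = 7 × 8 = 56. M₁ = 8, y₁ ≡ 1 mod 7. M₂ = 7, y₂ ≡ 7 mod 8. t = 3×8×1 + 7×7×7 ≡ 31 mod 56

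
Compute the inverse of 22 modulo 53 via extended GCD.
Extended GCD: 22(-12) + 53(5) = 1. So 22^(-1) ≡ -12 ≡ 41 (mod 53). Verify: 22 × 41 = 902 ≡ 1 (mod 53)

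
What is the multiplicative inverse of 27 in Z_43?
Since 43 is prime, by Fermat 27^(-1) ≡ 27^{41} ≡ 8 mod 43. Verify: 27 × 8 = 216 ≡ 1 mod 43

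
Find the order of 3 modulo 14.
Powers of 3 mod 14: 3^1≡3, 3^2≡9, 3^3≡13, 3^4≡11, 3^5≡5, 3^6≡1. So the order of 3 is 6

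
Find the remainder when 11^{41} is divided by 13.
By Fermat: 11^{12} ≡ 1 mod 13. 41 = 3×12 + 5. So 11^{41} ≡ 11^{5} ≡ 7 mod 13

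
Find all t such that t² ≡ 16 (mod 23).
The square roots of 16 mod 23 are 4 and 19. Verify: 4² = 16 ≡ 16 (mod 23)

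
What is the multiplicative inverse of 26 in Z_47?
Since 47 is prime, by Fermat 26^(-1) ≡ 26^{45} ≡ 38 (mod 47). Verify: 26 × 38 = 988 ≡ 1 (mod 47)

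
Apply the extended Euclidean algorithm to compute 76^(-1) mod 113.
Extended GCD: 76(-55) + 113(37) = 1. So 76^(-1) ≡ -55 ≡ 58 mod 113. Verify: 76 × 58 = 4408 ≡ 1 mod 113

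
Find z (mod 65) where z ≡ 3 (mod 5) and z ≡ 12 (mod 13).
M = 5 × 13 = 65. M₁ = 13, y₁ ≡ 2 (mod 5). M₂ = 5, y₂ ≡ 8 (mod 13). z = 3×13×2 + 12×5×8 ≡ 38 (mod 65)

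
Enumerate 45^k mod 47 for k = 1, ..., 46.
45^1, 45^2, ..., 45^{46} mod 47: [45, 4, 39, 16, 15, 17, 13, 21, 5, 37, 20, 7, 33, 28, 38, 18, 11, 25, 44, 6, 35, 24, 46, 2, 43, 8, 31, 32, 30, 34, 26, 42, 10, 27, 40, 14, 19, 9, 29, 36, 22, 3, 41, 12, 23, 1]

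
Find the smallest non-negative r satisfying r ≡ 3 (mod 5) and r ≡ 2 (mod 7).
M = 5 × 7 = 35. M₁ = 7, y₁ ≡ 3 (mod 5). M₂ = 5, y₂ ≡ 3 (mod 7). r = 3×7×3 + 2×5×3 ≡ 23 (mod 35)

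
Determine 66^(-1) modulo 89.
Since 89 is prime, by Fermat 66^(-1) ≡ 66^{87} ≡ 58 mod 89. Verify: 66 × 58 = 3828 ≡ 1 mod 89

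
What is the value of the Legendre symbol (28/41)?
(28/41) = 28^{20} mod 41 = -1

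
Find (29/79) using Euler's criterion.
(29/79) = 29^{39} mod 79 = -1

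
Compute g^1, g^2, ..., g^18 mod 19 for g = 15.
15^1, 15^2, ..., 15^{18} mod 19: [15, 16, 12, 9, 2, 11, 13, 5, 18, 4, 3, 7, 10, 17, 8, 6, 14, 1]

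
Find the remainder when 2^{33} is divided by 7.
By Fermat: 2^{6} ≡ 1 mod 7. 33 = 5×6 + 3. So 2^{33} ≡ 2^{3} ≡ 1 mod 7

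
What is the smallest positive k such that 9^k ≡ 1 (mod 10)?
Powers of 9 mod 10: 9^1≡9, 9^2≡1. ord_10(9) = 2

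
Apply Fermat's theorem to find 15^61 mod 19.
By Fermat: 15^{18} ≡ 1 mod 19. 61 = 3×18 + 7. So 15^{61} ≡ 15^{7} ≡ 13 mod 19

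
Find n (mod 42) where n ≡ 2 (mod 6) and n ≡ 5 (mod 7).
M = 6 × 7 = 42. M₁ = 7, y₁ ≡ 1 (mod 6). M₂ = 6, y₂ ≡ 6 (mod 7). n = 2×7×1 + 5×6×6 ≡ 26 (mod 42)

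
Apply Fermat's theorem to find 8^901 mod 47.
By Fermat: 8^{46} ≡ 1 mod 47. 901 ≡ 27 mod 46. So 8^{901} ≡ 8^{27} ≡ 7 mod 47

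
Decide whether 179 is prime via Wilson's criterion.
(178)! mod 179 = 178. Since 178 ≡ -1 mod 179, 179 is prime.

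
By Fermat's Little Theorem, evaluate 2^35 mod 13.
By Fermat: 2^{12} ≡ 1 mod 13. 35 = 2×12 + 11. So 2^{35} ≡ 2^{11} ≡ 7 mod 13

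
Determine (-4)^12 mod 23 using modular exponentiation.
By repeated squaring mod 23: (-4)^{1}≡19, (-4)^{2}≡16, (-4)^{4}≡3, (-4)^{8}≡9. Then (-4)^{12} = (-4)^{8+4} ≡ 9 × 3 ≡ 4 mod 23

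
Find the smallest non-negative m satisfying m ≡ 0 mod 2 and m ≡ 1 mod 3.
M = 2 × 3 = 6. M₁ = 3, y₁ ≡ 1 mod 2. M₂ = 2, y₂ ≡ 2 mod 3. m = 0×3×1 + 1×2×2 ≡ 4 mod 6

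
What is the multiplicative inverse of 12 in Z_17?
Since 17 is prime, by Fermat 12^(-1) ≡ 12^{15} ≡ 10 (mod 17). Verify: 12 × 10 = 120 ≡ 1 (mod 17)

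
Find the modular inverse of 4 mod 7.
Since 7 is prime, by Fermat 4^(-1) ≡ 4^{5} ≡ 2 mod 7. Verify: 4 × 2 = 8 ≡ 1 mod 7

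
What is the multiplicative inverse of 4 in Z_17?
Since 17 is prime, by Fermat 4^(-1) ≡ 4^{15} ≡ 13 mod 17. Verify: 4 × 13 = 52 ≡ 1 mod 17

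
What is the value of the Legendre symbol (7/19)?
(7/19) = 7^{9} mod 19 = 1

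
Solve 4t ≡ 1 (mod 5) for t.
Since 5 is prime, by Fermat 4^(-1) ≡ 4^{3} ≡ 4 (mod 5). Verify: 4 × 4 = 16 ≡ 1 (mod 5)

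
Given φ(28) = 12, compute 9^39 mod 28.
By Euler: 9^{12} ≡ 1 (mod 28) since gcd(9, 28) = 1. 39 = 3×12 + 3. So 9^{39} ≡ 9^{3} ≡ 1 (mod 28)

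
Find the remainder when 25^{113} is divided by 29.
By Fermat: 25^{28} ≡ 1 (mod 29). 113 = 4×28 + 1. So 25^{113} ≡ 25^{1} ≡ 25 (mod 29)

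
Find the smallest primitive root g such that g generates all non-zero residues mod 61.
g = 2. For each prime q|60: 2^{30}≡60, 2^{20}≡47, 2^{12}≡9, none ≡ 1, so ord_61(2) = 60 and 2 is a primitive root.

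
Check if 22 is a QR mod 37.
By Euler's criterion: 22^{18} ≡ 36 (mod 37). Since this equals -1 (≡ 36), 22 is not a QR.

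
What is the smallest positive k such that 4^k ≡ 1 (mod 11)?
Powers of 4 mod 11: 4^1≡4, 4^2≡5, 4^3≡9, 4^4≡3, 4^5≡1. Order = 5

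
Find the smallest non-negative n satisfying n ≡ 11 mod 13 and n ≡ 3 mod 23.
M = 13 × 23 = 299. M₁ = 23, y₁ ≡ 4 mod 13. M₂ = 13, y₂ ≡ 16 mod 23. n = 11×23×4 + 3×13×16 ≡ 141 mod 299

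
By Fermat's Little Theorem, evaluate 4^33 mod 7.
By Fermat: 4^{6} ≡ 1 mod 7. 33 = 5×6 + 3. So 4^{33} ≡ 4^{3} ≡ 1 mod 7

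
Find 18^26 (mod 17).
Using Fermat: 18^{16} ≡ 1 (mod 17). 26 ≡ 10 (mod 16). So 18^{26} ≡ 18^{10} ≡ 1 (mod 17)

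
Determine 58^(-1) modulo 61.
Since 61 is prime, by Fermat 58^(-1) ≡ 58^{59} ≡ 20 (mod 61). Verify: 58 × 20 = 1160 ≡ 1 (mod 61)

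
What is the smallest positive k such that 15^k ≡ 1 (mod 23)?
Powers of 15 mod 23: 15^1≡15, 15^2≡18, 15^3≡17, 15^4≡2, 15^5≡7, 15^6≡13, 15^7≡11, 15^8≡4, 15^9≡14, 15^10≡3, 15^11≡22, 15^12≡8, 15^13≡5, 15^14≡6, 15^15≡21, 15^16≡16, 15^17≡10, 15^18≡12, 15^19≡19, 15^20≡9, 15^21≡20, 15^22≡1. Order = 22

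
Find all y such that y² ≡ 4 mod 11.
The square roots of 4 mod 11 are 9 and 2. Verify: 9² = 81 ≡ 4 mod 11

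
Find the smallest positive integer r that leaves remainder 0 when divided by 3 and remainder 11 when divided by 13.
M = 3 × 13 = 39. M₁ = 13, y₁ ≡ 1 (mod 3). M₂ = 3, y₂ ≡ 9 (mod 13). r = 0×13×1 + 11×3×9 ≡ 24 (mod 39)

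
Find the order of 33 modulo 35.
Powers of 33 mod 35: 33^1≡33, 33^2≡4, 33^3≡27, 33^4≡16, 33^5≡3, 33^6≡29, 33^7≡12, 33^8≡11, 33^9≡13, 33^10≡9, 33^11≡17, 33^12≡1. Order = 12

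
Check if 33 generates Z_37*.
33^{9} ≡ 1 (mod 37) and 9 < 36, so ord_37(33) = 9 ≠ 36 and 33 is not a primitive root.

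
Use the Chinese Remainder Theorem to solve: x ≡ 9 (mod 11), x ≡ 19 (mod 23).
M = 11 × 23 = 253. M₁ = 23, y₁ ≡ 1 (mod 11). M₂ = 11, y₂ ≡ 21 (mod 23). x = 9×23×1 + 19×11×21 ≡ 42 (mod 253)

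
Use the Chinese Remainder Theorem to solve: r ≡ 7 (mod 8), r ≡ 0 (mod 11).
M = 8 × 11 = 88. M₁ = 11, y₁ ≡ 3 (mod 8). M₂ = 8, y₂ ≡ 7 (mod 11). r = 7×11×3 + 0×8×7 ≡ 55 (mod 88)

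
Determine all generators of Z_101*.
There are φ(100) = 40 primitive roots mod 101: {2, 3, 7, 8, 11, 12, 15, 18, 26, 27, 28, 29, 34, 35, 38, 40, 42, 46, 48, 50, 51, 53, 55, 59, 61, 63, 66, 67, 72, 73, 74, 75, 83, 86, 89, 90, 93, 94, 98, 99}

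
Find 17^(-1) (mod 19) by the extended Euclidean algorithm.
Extended GCD: 17(9) + 19(-8) = 1. So 17^(-1) ≡ 9 (mod 19). Verify: 17 × 9 = 153 ≡ 1 (mod 19)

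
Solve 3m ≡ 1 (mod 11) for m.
Since 11 is prime, by Fermat 3^(-1) ≡ 3^{9} ≡ 4 (mod 11). Verify: 3 × 4 = 12 ≡ 1 (mod 11)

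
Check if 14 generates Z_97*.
ord_97(14) divides 96. For each prime q|96: 14^{48}≡96, 14^{32}≡61, none ≡ 1. So 14 has order 96 and is a primitive root mod 97.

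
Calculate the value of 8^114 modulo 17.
Using Fermat: 8^{16} ≡ 1 mod 17. 114 ≡ 2 mod 16. So 8^{114} ≡ 8^{2} ≡ 13 mod 17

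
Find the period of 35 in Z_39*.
Powers of 35 mod 39: 35^1≡35, 35^2≡16, 35^3≡14, 35^4≡22, 35^5≡29, 35^6≡1. So the order of 35 is 6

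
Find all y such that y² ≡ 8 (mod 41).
The square roots of 8 mod 41 are 34 and 7. Verify: 34² = 1156 ≡ 8 (mod 41)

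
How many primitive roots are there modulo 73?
There are φ(73-1) = φ(72) = 24 primitive roots modulo 73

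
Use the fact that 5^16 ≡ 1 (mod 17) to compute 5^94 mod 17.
By Fermat: 5^{16} ≡ 1 (mod 17). 94 = 5×16 + 14. So 5^{94} ≡ 5^{14} ≡ 15 (mod 17)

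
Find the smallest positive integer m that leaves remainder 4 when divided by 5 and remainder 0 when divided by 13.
M = 5 × 13 = 65. M₁ = 13, y₁ ≡ 2 mod 5. M₂ = 5, y₂ ≡ 8 mod 13. m = 4×13×2 + 0×5×8 ≡ 39 mod 65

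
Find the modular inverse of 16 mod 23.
Since 23 is prime, by Fermat 16^(-1) ≡ 16^{21} ≡ 13 (mod 23). Verify: 16 × 13 = 208 ≡ 1 (mod 23)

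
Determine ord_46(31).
Powers of 31 mod 46: 31^1≡31, 31^2≡41, 31^3≡29, 31^4≡25, 31^5≡39, 31^6≡13, 31^7≡35, 31^8≡27, 31^9≡9, 31^10≡3, 31^11≡1. ord_46(31) = 11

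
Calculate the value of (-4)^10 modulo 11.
Using Fermat: (-4)^{10} ≡ 1 (mod 11). 10 ≡ 0 (mod 10). So (-4)^{10} ≡ (-4)^{0} ≡ 1 (mod 11)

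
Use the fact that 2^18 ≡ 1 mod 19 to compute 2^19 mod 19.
By Fermat: 2^{18} ≡ 1 mod 19. So 2^{19} = 2^{18} · 2^{1} ≡ 2^{1} ≡ 2 mod 19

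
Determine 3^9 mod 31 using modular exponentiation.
By repeated squaring (mod 31): 3^{1}≡3, 3^{2}≡9, 3^{4}≡19, 3^{8}≡20. Then 3^{9} = 3^{8+1} ≡ 20 × 3 ≡ 29 (mod 31)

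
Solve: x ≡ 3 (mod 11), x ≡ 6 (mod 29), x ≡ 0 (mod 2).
M = 11 × 29 × 2 = 638. M₁ = 58, y₁ ≡ 4 (mod 11). M₂ = 22, y₂ ≡ 4 (mod 29). M₃ = 319, y₃ ≡ 1 (mod 2). x = 3×58×4 + 6×22×4 + 0×319×1 ≡ 586 (mod 638)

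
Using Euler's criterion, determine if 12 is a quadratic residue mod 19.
By Euler's criterion: 12^{9} ≡ 18 mod 19. Since this equals -1 (≡ 18), 12 is not a QR.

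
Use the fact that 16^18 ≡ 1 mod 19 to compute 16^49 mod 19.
By Fermat: 16^{18} ≡ 1 mod 19. 49 = 2×18 + 13. So 16^{49} ≡ 16^{13} ≡ 5 mod 19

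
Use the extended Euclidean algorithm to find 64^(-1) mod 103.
Extended GCD: 64(-37) + 103(23) = 1. So 64^(-1) ≡ -37 ≡ 66 (mod 103). Verify: 64 × 66 = 4224 ≡ 1 (mod 103)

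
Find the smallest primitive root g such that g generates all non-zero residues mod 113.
g = 3. For each prime q|112: 3^{56}≡112, 3^{16}≡49, none ≡ 1, so ord_113(3) = 112 and 3 is a primitive root.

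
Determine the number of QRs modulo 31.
For prime 31, there are (p-1)/2 = (31-1)/2 = 15 quadratic residues (excluding 0).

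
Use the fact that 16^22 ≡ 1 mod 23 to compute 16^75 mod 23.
By Fermat: 16^{22} ≡ 1 mod 23. 75 = 3×22 + 9. So 16^{75} ≡ 16^{9} ≡ 8 mod 23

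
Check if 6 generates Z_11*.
ord_11(6) divides 10. For each prime q|10: 6^{5}≡10, 6^{2}≡3, none ≡ 1. So 6 has order 10 and is a primitive root mod 11.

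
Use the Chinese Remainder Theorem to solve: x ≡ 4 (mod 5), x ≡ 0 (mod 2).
M = 5 × 2 = 10. M₁ = 2, y₁ ≡ 3 (mod 5). M₂ = 5, y₂ ≡ 1 (mod 2). x = 4×2×3 + 0×5×1 ≡ 4 (mod 10)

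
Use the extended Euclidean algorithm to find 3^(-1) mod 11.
Extended GCD: 3(4) + 11(-1) = 1. So 3^(-1) ≡ 4 (mod 11). Verify: 3 × 4 = 12 ≡ 1 (mod 11)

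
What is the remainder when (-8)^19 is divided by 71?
By repeated squaring mod 71: (-8)^{1}≡63, (-8)^{2}≡64, (-8)^{4}≡49, (-8)^{8}≡58, (-8)^{16}≡27. Then (-8)^{19} = (-8)^{16+2+1} ≡ 27 × 64 × 63 ≡ 21 mod 71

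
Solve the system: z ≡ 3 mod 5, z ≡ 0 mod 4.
M = 5 × 4 = 20. M₁ = 4, y₁ ≡ 4 mod 5. M₂ = 5, y₂ ≡ 1 mod 4. z = 3×4×4 + 0×5×1 ≡ 8 mod 20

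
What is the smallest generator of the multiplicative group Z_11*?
g = 2. For each prime q|10: 2^{5}≡10, 2^{2}≡4, none ≡ 1, so ord_11(2) = 10 and 2 is a primitive root.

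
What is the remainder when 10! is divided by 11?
By Wilson's theorem, (10)! ≡ -1 ≡ 10 mod 11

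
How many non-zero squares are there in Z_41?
The squaring map on Z_41* is 2-to-1, so there are (40)/2 = 20 QRs.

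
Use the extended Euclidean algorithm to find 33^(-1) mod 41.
Extended GCD: 33(5) + 41(-4) = 1. So 33^(-1) ≡ 5 mod 41. Verify: 33 × 5 = 165 ≡ 1 mod 41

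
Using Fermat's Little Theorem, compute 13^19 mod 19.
By Fermat: 13^{18} ≡ 1 mod 19. So 13^{19} = 13^{18} · 13^{1} ≡ 13^{1} ≡ 13 mod 19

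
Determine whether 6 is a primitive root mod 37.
6^{4} ≡ 1 (mod 37) and 4 < 36, so ord_37(6) = 4 ≠ 36 and 6 is not a primitive root.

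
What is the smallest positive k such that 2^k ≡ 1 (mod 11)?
Powers of 2 mod 11: 2^1≡2, 2^2≡4, 2^3≡8, 2^4≡5, 2^5≡10, 2^6≡9, 2^7≡7, 2^8≡3, 2^9≡6, 2^10≡1. ord_11(2) = 10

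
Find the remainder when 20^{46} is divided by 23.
By Fermat: 20^{22} ≡ 1 (mod 23). 46 = 2×22 + 2. So 20^{46} ≡ 20^{2} ≡ 9 (mod 23)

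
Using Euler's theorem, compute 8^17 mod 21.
By Euler: 8^{12} ≡ 1 mod 21 since gcd(8, 21) = 1. 17 = 1×12 + 5. So 8^{17} ≡ 8^{5} ≡ 8 mod 21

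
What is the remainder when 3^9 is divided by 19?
By repeated squaring mod 19: 3^{1}≡3, 3^{2}≡9, 3^{4}≡5, 3^{8}≡6. Then 3^{9} = 3^{8+1} ≡ 6 × 3 ≡ 18 mod 19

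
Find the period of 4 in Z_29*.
Powers of 4 mod 29: 4^1≡4, 4^2≡16, 4^3≡6, 4^4≡24, 4^5≡9, 4^6≡7, 4^7≡28, 4^8≡25, 4^9≡13, 4^10≡23, 4^11≡5, 4^12≡20, 4^13≡22, 4^14≡1. So the order of 4 is 14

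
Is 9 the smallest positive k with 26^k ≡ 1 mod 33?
Powers of 26 mod 33: 26^1≡26, 26^2≡16, 26^3≡20, 26^4≡25, 26^5≡23, 26^6≡4, 26^7≡5, 26^8≡31, 26^9≡14, 26^10≡1. 26^9≡14≢1, so ord ≠ 9. No, the actual order is 10.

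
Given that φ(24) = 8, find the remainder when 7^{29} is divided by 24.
By Euler: 7^{8} ≡ 1 (mod 24) since gcd(7, 24) = 1. 29 = 3×8 + 5. So 7^{29} ≡ 7^{5} ≡ 7 (mod 24)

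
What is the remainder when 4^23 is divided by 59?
By repeated squaring mod 59: 4^{1}≡4, 4^{2}≡16, 4^{4}≡20, 4^{8}≡46, 4^{16}≡51. Then 4^{23} = 4^{16+4+2+1} ≡ 51 × 20 × 16 × 4 ≡ 26 mod 59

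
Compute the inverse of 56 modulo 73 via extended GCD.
Extended GCD: 56(30) + 73(-23) = 1. So 56^(-1) ≡ 30 (mod 73). Verify: 56 × 30 = 1680 ≡ 1 (mod 73)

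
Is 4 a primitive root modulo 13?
4^{6} ≡ 1 (mod 13) and 6 < 12, so ord_13(4) = 6 ≠ 12 and 4 is not a primitive root.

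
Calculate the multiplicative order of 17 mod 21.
Powers of 17 mod 21: 17^1≡17, 17^2≡16, 17^3≡20, 17^4≡4, 17^5≡5, 17^6≡1. Order = 6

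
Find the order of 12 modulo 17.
Powers of 12 mod 17: 12^1≡12, 12^2≡8, 12^3≡11, 12^4≡13, 12^5≡3, 12^6≡2, 12^7≡7, 12^8≡16, 12^9≡5, 12^10≡9, 12^11≡6, 12^12≡4, 12^13≡14, 12^14≡15, 12^15≡10, 12^16≡1. ord_17(12) = 16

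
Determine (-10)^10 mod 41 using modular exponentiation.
By repeated squaring mod 41: (-10)^{1}≡31, (-10)^{2}≡18, (-10)^{4}≡37, (-10)^{8}≡16. Then (-10)^{10} = (-10)^{8+2} ≡ 16 × 18 ≡ 1 mod 41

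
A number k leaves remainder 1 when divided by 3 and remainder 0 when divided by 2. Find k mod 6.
M = 3 × 2 = 6. M₁ = 2, y₁ ≡ 2 mod 3. M₂ = 3, y₂ ≡ 1 mod 2. k = 1×2×2 + 0×3×1 ≡ 4 mod 6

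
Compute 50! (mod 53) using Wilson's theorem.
(52)! = (50)! × (51) × (52) ≡ -1 (mod 53). So (50)! ≡ -1 × [(52)(51)]^(-1) ≡ 26 (mod 53)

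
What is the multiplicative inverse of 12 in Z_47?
Since 47 is prime, by Fermat 12^(-1) ≡ 12^{45} ≡ 4 (mod 47). Verify: 12 × 4 = 48 ≡ 1 (mod 47)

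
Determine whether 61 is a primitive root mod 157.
ord_157(61) divides 156. For each prime q|156: 61^{78}≡156, 61^{52}≡12, 61^{12}≡75, none ≡ 1. So 61 has order 156 and is a primitive root mod 157.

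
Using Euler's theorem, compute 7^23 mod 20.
By Euler: 7^{8} ≡ 1 mod 20 since gcd(7, 20) = 1. 23 = 2×8 + 7. So 7^{23} ≡ 7^{7} ≡ 3 mod 20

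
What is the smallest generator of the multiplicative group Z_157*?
g = 5. Powers: [5, 25, 125, 154, 142, 82, 96, ...] generates all 156 non-zero residues.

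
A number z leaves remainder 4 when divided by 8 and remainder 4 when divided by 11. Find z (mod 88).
M = 8 × 11 = 88. M₁ = 11, y₁ ≡ 3 (mod 8). M₂ = 8, y₂ ≡ 7 (mod 11). z = 4×11×3 + 4×8×7 ≡ 4 (mod 88)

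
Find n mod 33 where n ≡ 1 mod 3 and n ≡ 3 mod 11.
M = 3 × 11 = 33. M₁ = 11, y₁ ≡ 2 mod 3. M₂ = 3, y₂ ≡ 4 mod 11. n = 1×11×2 + 3×3×4 ≡ 25 mod 33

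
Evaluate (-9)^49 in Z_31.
Using Fermat: (-9)^{30} ≡ 1 mod 31. 49 ≡ 19 mod 30. So (-9)^{49} ≡ (-9)^{19} ≡ 11 mod 31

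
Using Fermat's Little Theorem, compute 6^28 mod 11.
By Fermat: 6^{10} ≡ 1 (mod 11). 28 = 2×10 + 8. So 6^{28} ≡ 6^{8} ≡ 4 (mod 11)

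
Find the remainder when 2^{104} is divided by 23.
By Fermat: 2^{22} ≡ 1 mod 23. 104 = 4×22 + 16. So 2^{104} ≡ 2^{16} ≡ 9 mod 23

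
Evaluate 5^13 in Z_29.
By repeated squaring mod 29: 5^{1}≡5, 5^{2}≡25, 5^{4}≡16, 5^{8}≡24. Then 5^{13} = 5^{8+4+1} ≡ 24 × 16 × 5 ≡ 6 mod 29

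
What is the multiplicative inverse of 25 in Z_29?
Since 29 is prime, by Fermat 25^(-1) ≡ 25^{27} ≡ 7 mod 29. Verify: 25 × 7 = 175 ≡ 1 mod 29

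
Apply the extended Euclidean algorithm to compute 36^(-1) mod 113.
Extended GCD: 36(22) + 113(-7) = 1. So 36^(-1) ≡ 22 mod 113. Verify: 36 × 22 = 792 ≡ 1 mod 113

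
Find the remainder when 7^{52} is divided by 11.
By Fermat: 7^{10} ≡ 1 (mod 11). 52 = 5×10 + 2. So 7^{52} ≡ 7^{2} ≡ 5 (mod 11)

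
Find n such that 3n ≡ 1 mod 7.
Since 7 is prime, by Fermat 3^(-1) ≡ 3^{5} ≡ 5 mod 7. Verify: 3 × 5 = 15 ≡ 1 mod 7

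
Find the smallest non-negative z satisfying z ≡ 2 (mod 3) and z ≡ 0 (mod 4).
M = 3 × 4 = 12. M₁ = 4, y₁ ≡ 1 (mod 3). M₂ = 3, y₂ ≡ 3 (mod 4). z = 2×4×1 + 0×3×3 ≡ 8 (mod 12)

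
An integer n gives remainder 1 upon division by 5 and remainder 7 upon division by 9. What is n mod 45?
M = 5 × 9 = 45. M₁ = 9, y₁ ≡ 4 mod 5. M₂ = 5, y₂ ≡ 2 mod 9. n = 1×9×4 + 7×5×2 ≡ 16 mod 45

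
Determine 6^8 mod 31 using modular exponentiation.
By repeated squaring mod 31: 6^{1}≡6, 6^{2}≡5, 6^{4}≡25, 6^{8}≡5. So 6^{8} ≡ 5 mod 31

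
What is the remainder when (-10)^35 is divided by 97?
By repeated squaring (mod 97): (-10)^{1}≡87, (-10)^{2}≡3, (-10)^{4}≡9, (-10)^{8}≡81, (-10)^{16}≡62, (-10)^{32}≡61. Then (-10)^{35} = (-10)^{32+2+1} ≡ 61 × 3 × 87 ≡ 13 (mod 97)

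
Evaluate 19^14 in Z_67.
By repeated squaring mod 67: 19^{1}≡19, 19^{2}≡26, 19^{4}≡6, 19^{8}≡36. Then 19^{14} = 19^{8+4+2} ≡ 36 × 6 × 26 ≡ 55 mod 67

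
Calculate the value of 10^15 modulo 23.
By repeated squaring mod 23: 10^{1}≡10, 10^{2}≡8, 10^{4}≡18, 10^{8}≡2. Then 10^{15} = 10^{8+4+2+1} ≡ 2 × 18 × 8 × 10 ≡ 5 mod 23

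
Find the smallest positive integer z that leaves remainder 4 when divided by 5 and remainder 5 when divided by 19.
M = 5 × 19 = 95. M₁ = 19, y₁ ≡ 4 mod 5. M₂ = 5, y₂ ≡ 4 mod 19. z = 4×19×4 + 5×5×4 ≡ 24 mod 95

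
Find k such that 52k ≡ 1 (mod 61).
Since 61 is prime, by Fermat 52^(-1) ≡ 52^{59} ≡ 27 (mod 61). Verify: 52 × 27 = 1404 ≡ 1 (mod 61)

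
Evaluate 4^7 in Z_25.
By repeated squaring (mod 25): 4^{1}≡4, 4^{2}≡16, 4^{4}≡6. Then 4^{7} = 4^{4+2+1} ≡ 6 × 16 × 4 ≡ 9 (mod 25)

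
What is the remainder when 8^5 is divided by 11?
By repeated squaring mod 11: 8^{1}≡8, 8^{2}≡9, 8^{4}≡4. Then 8^{5} = 8^{4+1} ≡ 4 × 8 ≡ 10 mod 11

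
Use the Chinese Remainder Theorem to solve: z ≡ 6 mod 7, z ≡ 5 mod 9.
M = 7 × 9 = 63. M₁ = 9, y₁ ≡ 4 mod 7. M₂ = 7, y₂ ≡ 4 mod 9. z = 6×9×4 + 5×7×4 ≡ 41 mod 63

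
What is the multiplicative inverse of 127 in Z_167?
Since 167 is prime, by Fermat 127^(-1) ≡ 127^{165} ≡ 96 mod 167. Verify: 127 × 96 = 12192 ≡ 1 mod 167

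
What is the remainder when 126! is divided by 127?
By Wilson's theorem, (126)! ≡ -1 ≡ 126 (mod 127)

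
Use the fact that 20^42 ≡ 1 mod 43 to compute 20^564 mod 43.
By Fermat: 20^{42} ≡ 1 mod 43. 564 ≡ 18 mod 42. So 20^{564} ≡ 20^{18} ≡ 21 mod 43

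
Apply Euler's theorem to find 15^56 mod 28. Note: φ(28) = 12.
By Euler: 15^{12} ≡ 1 mod 28 since gcd(15, 28) = 1. 56 = 4×12 + 8. So 15^{56} ≡ 15^{8} ≡ 1 mod 28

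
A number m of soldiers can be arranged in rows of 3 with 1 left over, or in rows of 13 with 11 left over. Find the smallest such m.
M = 3 × 13 = 39. M₁ = 13, y₁ ≡ 1 (mod 3). M₂ = 3, y₂ ≡ 9 (mod 13). m = 1×13×1 + 11×3×9 ≡ 37 (mod 39)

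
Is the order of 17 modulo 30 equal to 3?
Powers of 17 mod 30: 17^1≡17, 17^2≡19, 17^3≡23, 17^4≡1. 17^3≡23≢1, so ord ≠ 3. No, the actual order is 4.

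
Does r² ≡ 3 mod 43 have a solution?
By Euler's criterion: 3^{21} ≡ 42 mod 43. Since this equals -1 (≡ 42), 3 is not a QR.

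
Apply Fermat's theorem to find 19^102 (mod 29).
By Fermat: 19^{28} ≡ 1 (mod 29). 102 = 3×28 + 18. So 19^{102} ≡ 19^{18} ≡ 5 (mod 29)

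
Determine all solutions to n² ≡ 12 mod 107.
The square roots of 12 mod 107 are 36 and 71. Verify: 36² = 1296 ≡ 12 mod 107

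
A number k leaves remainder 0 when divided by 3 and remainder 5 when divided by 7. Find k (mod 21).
M = 3 × 7 = 21. M₁ = 7, y₁ ≡ 1 (mod 3). M₂ = 3, y₂ ≡ 5 (mod 7). k = 0×7×1 + 5×3×5 ≡ 12 (mod 21)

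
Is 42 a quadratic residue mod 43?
By Euler's criterion: 42^{21} ≡ 42 mod 43. Since this equals -1 (≡ 42), 42 is not a QR.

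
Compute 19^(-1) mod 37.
Since 37 is prime, by Fermat 19^(-1) ≡ 19^{35} ≡ 2 mod 37. Verify: 19 × 2 = 38 ≡ 1 mod 37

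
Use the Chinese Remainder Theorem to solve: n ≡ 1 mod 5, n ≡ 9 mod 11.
M = 5 × 11 = 55. M₁ = 11, y₁ ≡ 1 mod 5. M₂ = 5, y₂ ≡ 9 mod 11. n = 1×11×1 + 9×5×9 ≡ 31 mod 55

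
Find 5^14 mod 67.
By repeated squaring mod 67: 5^{1}≡5, 5^{2}≡25, 5^{4}≡22, 5^{8}≡15. Then 5^{14} = 5^{8+4+2} ≡ 15 × 22 × 25 ≡ 9 mod 67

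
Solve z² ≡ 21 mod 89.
The square roots of 21 mod 89 are 33 and 56. Verify: 33² = 1089 ≡ 21 mod 89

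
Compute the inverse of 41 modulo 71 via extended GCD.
Extended GCD: 41(26) + 71(-15) = 1. So 41^(-1) ≡ 26 (mod 71). Verify: 41 × 26 = 1066 ≡ 1 (mod 71)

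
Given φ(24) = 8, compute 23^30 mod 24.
By Euler: 23^{8} ≡ 1 mod 24 since gcd(23, 24) = 1. 30 = 3×8 + 6. So 23^{30} ≡ 23^{6} ≡ 1 mod 24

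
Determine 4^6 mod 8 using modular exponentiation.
By repeated squaring (mod 8): 4^{1}≡4, 4^{2}≡0, 4^{4}≡0. Then 4^{6} = 4^{4+2} ≡ 0 × 0 ≡ 0 (mod 8)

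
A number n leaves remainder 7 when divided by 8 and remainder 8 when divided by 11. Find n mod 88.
M = 8 × 11 = 88. M₁ = 11, y₁ ≡ 3 mod 8. M₂ = 8, y₂ ≡ 7 mod 11. n = 7×11×3 + 8×8×7 ≡ 63 mod 88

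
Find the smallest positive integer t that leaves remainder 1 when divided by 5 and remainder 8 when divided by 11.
M = 5 × 11 = 55. M₁ = 11, y₁ ≡ 1 (mod 5). M₂ = 5, y₂ ≡ 9 (mod 11). t = 1×11×1 + 8×5×9 ≡ 41 (mod 55)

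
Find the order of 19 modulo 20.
Powers of 19 mod 20: 19^1≡19, 19^2≡1. Order = 2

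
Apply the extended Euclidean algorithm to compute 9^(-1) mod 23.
Extended GCD: 9(-5) + 23(2) = 1. So 9^(-1) ≡ -5 ≡ 18 mod 23. Verify: 9 × 18 = 162 ≡ 1 mod 23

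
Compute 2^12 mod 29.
By repeated squaring (mod 29): 2^{1}≡2, 2^{2}≡4, 2^{4}≡16, 2^{8}≡24. Then 2^{12} = 2^{8+4} ≡ 24 × 16 ≡ 7 (mod 29)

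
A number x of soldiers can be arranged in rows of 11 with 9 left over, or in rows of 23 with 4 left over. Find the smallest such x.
M = 11 × 23 = 253. M₁ = 23, y₁ ≡ 1 mod 11. M₂ = 11, y₂ ≡ 21 mod 23. x = 9×23×1 + 4×11×21 ≡ 119 mod 253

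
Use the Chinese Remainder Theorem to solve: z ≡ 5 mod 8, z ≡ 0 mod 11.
M = 8 × 11 = 88. M₁ = 11, y₁ ≡ 3 mod 8. M₂ = 8, y₂ ≡ 7 mod 11. z = 5×11×3 + 0×8×7 ≡ 77 mod 88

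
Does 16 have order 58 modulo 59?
16^{29} ≡ 1 (mod 59) and 29 < 58, so ord_59(16) = 29 ≠ 58 and 16 is not a primitive root.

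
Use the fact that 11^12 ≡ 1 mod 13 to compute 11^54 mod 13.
By Fermat: 11^{12} ≡ 1 mod 13. 54 = 4×12 + 6. So 11^{54} ≡ 11^{6} ≡ 12 mod 13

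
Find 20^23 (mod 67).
By repeated squaring (mod 67): 20^{1}≡20, 20^{2}≡65, 20^{4}≡4, 20^{8}≡16, 20^{16}≡55. Then 20^{23} = 20^{16+4+2+1} ≡ 55 × 4 × 65 × 20 ≡ 44 (mod 67)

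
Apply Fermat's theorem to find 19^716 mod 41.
By Fermat: 19^{40} ≡ 1 mod 41. 716 ≡ 36 mod 40. So 19^{716} ≡ 19^{36} ≡ 25 mod 41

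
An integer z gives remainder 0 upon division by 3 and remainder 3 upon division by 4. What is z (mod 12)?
M = 3 × 4 = 12. M₁ = 4, y₁ ≡ 1 (mod 3). M₂ = 3, y₂ ≡ 3 (mod 4). z = 0×4×1 + 3×3×3 ≡ 3 (mod 12)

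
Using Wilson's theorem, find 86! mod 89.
(88)! = (86)! × (87) × (88) ≡ -1 (mod 89). So (86)! ≡ -1 × [(88)(87)]^(-1) ≡ 44 (mod 89)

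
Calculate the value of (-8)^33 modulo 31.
Using Fermat: (-8)^{30} ≡ 1 (mod 31). 33 ≡ 3 (mod 30). So (-8)^{33} ≡ (-8)^{3} ≡ 15 (mod 31)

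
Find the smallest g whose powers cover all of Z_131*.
g = 2. For each prime q|130: 2^{65}≡130, 2^{26}≡53, 2^{10}≡107, none ≡ 1, so ord_131(2) = 130 and 2 is a primitive root.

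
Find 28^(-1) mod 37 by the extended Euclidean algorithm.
Extended GCD: 28(4) + 37(-3) = 1. So 28^(-1) ≡ 4 mod 37. Verify: 28 × 4 = 112 ≡ 1 mod 37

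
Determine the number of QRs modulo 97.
Exactly half the non-zero residues mod a prime are QRs: (97-1)/2 = 48.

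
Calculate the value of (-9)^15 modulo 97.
By repeated squaring mod 97: (-9)^{1}≡88, (-9)^{2}≡81, (-9)^{4}≡62, (-9)^{8}≡61. Then (-9)^{15} = (-9)^{8+4+2+1} ≡ 61 × 62 × 81 × 88 ≡ 50 mod 97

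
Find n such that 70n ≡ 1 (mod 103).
Since 103 is prime, by Fermat 70^(-1) ≡ 70^{101} ≡ 78 (mod 103). Verify: 70 × 78 = 5460 ≡ 1 (mod 103)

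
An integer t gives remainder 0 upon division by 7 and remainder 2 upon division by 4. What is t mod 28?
M = 7 × 4 = 28. M₁ = 4, y₁ ≡ 2 mod 7. M₂ = 7, y₂ ≡ 3 mod 4. t = 0×4×2 + 2×7×3 ≡ 14 mod 28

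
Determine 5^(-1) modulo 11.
Since 11 is prime, by Fermat 5^(-1) ≡ 5^{9} ≡ 9 mod 11. Verify: 5 × 9 = 45 ≡ 1 mod 11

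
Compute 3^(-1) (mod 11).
Since 11 is prime, by Fermat 3^(-1) ≡ 3^{9} ≡ 4 (mod 11). Verify: 3 × 4 = 12 ≡ 1 (mod 11)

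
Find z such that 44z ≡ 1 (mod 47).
Since 47 is prime, by Fermat 44^(-1) ≡ 44^{45} ≡ 31 (mod 47). Verify: 44 × 31 = 1364 ≡ 1 (mod 47)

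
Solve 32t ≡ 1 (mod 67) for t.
Since 67 is prime, by Fermat 32^(-1) ≡ 32^{65} ≡ 44 (mod 67). Verify: 32 × 44 = 1408 ≡ 1 (mod 67)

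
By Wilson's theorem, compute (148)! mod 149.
By Wilson's theorem, (148)! ≡ -1 ≡ 148 mod 149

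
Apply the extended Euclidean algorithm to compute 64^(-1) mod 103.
Extended GCD: 64(-37) + 103(23) = 1. So 64^(-1) ≡ -37 ≡ 66 mod 103. Verify: 64 × 66 = 4224 ≡ 1 mod 103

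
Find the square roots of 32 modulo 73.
The square roots of 32 mod 73 are 55 and 18. Verify: 55² = 3025 ≡ 32 mod 73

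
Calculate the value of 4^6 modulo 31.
By repeated squaring (mod 31): 4^{1}≡4, 4^{2}≡16, 4^{4}≡8. Then 4^{6} = 4^{4+2} ≡ 8 × 16 ≡ 4 (mod 31)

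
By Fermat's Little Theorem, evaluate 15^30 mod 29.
By Fermat: 15^{28} ≡ 1 (mod 29). So 15^{30} = 15^{28} · 15^{2} ≡ 15^{2} ≡ 22 (mod 29)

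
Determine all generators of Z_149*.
There are φ(148) = 72 primitive roots mod 149: {2, 3, 8, 10, 11, 12, 13, 14, 15, 18, 21, 23, 27, 32, 34, 38, 40, 41, 43, 48, 50, 51, 52, 55, 56, 57, 58, 59, 60, 62, 65, 66, 70, 71, 72, 74, 75, 77, 78, 79, 83, 84, 87, 89, 90, 91, 92, 93, 94, 97, 98, 99, 101, 106, 108, 109, 111, 115, 117, 122, 126, 128, 131, 134, 135, 136, 137, 138, 139, 141, 146, 147}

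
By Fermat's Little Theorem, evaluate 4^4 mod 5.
By Fermat's Little Theorem, 4^{4} ≡ 1 (mod 5) since 5 is prime and gcd(4, 5) = 1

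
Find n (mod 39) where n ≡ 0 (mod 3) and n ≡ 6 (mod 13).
M = 3 × 13 = 39. M₁ = 13, y₁ ≡ 1 (mod 3). M₂ = 3, y₂ ≡ 9 (mod 13). n = 0×13×1 + 6×3×9 ≡ 6 (mod 39)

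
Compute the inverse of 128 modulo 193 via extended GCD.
Extended GCD: 128(95) + 193(-63) = 1. So 128^(-1) ≡ 95 mod 193. Verify: 128 × 95 = 12160 ≡ 1 mod 193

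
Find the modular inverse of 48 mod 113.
Since 113 is prime, by Fermat 48^(-1) ≡ 48^{111} ≡ 73 (mod 113). Verify: 48 × 73 = 3504 ≡ 1 (mod 113)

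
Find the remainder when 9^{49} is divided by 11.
By Fermat: 9^{10} ≡ 1 mod 11. 49 = 4×10 + 9. So 9^{49} ≡ 9^{9} ≡ 5 mod 11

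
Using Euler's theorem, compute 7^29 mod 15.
By Euler: 7^{8} ≡ 1 mod 15 since gcd(7, 15) = 1. 29 = 3×8 + 5. So 7^{29} ≡ 7^{5} ≡ 7 mod 15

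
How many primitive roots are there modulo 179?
Number of primitive roots mod 179 = φ(p-1) = φ(178) = 88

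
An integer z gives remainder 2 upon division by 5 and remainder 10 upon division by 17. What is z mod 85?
M = 5 × 17 = 85. M₁ = 17, y₁ ≡ 3 mod 5. M₂ = 5, y₂ ≡ 7 mod 17. z = 2×17×3 + 10×5×7 ≡ 27 mod 85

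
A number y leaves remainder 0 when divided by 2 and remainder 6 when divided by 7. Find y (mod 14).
M = 2 × 7 = 14. M₁ = 7, y₁ ≡ 1 (mod 2). M₂ = 2, y₂ ≡ 4 (mod 7). y = 0×7×1 + 6×2×4 ≡ 6 (mod 14)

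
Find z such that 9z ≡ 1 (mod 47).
Since 47 is prime, by Fermat 9^(-1) ≡ 9^{45} ≡ 21 (mod 47). Verify: 9 × 21 = 189 ≡ 1 (mod 47)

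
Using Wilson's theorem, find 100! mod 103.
(102)! = (100)! × (101) × (102) ≡ -1 mod 103. So (100)! ≡ -1 × [(102)(101)]^(-1) ≡ 51 mod 103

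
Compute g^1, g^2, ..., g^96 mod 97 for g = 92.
92^1, 92^2, ..., 92^{96} mod 97: [92, 25, 69, 43, 76, 8, 57, 6, 67, 53, 26, 64, 68, 48, 51, 36, 14, 27, 59, 93, 20, 94, 15, 22, 84, 65, 63, 73, 23, 79, 90, 35, 19, 2, 87, 50, 41, 86, 55, 16, 17, 12, 37, 9, 52, 31, 39, 96, 5, 72, 28, 54, 21, 89, 40, 91, 30, 44, 71, 33, 29, 49, 46, 61, 83, 70, 38, 4, 77, 3, 82, 75, 13, 32, 34, 24, 74, 18, 7, 62, 78, 95, 10, 47, 56, 11, 42, 81, 80, 85, 60, 88, 45, 66, 58, 1]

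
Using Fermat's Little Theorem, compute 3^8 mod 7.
By Fermat: 3^{6} ≡ 1 mod 7. So 3^{8} = 3^{6} · 3^{2} ≡ 3^{2} ≡ 2 mod 7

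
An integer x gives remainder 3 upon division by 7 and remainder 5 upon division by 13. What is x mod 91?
M = 7 × 13 = 91. M₁ = 13, y₁ ≡ 6 mod 7. M₂ = 7, y₂ ≡ 2 mod 13. x = 3×13×6 + 5×7×2 ≡ 31 mod 91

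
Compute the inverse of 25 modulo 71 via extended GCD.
Extended GCD: 25(-17) + 71(6) = 1. So 25^(-1) ≡ -17 ≡ 54 (mod 71). Verify: 25 × 54 = 1350 ≡ 1 (mod 71)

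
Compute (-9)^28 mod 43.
By repeated squaring mod 43: (-9)^{1}≡34, (-9)^{2}≡38, (-9)^{4}≡25, (-9)^{8}≡23, (-9)^{16}≡13. Then (-9)^{28} = (-9)^{16+8+4} ≡ 13 × 23 × 25 ≡ 36 mod 43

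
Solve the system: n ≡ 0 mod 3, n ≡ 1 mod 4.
M = 3 × 4 = 12. M₁ = 4, y₁ ≡ 1 mod 3. M₂ = 3, y₂ ≡ 3 mod 4. n = 0×4×1 + 1×3×3 ≡ 9 mod 12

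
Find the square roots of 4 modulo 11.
The square roots of 4 mod 11 are 9 and 2. Verify: 9² = 81 ≡ 4 (mod 11)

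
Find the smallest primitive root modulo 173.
g = 2. Powers: [2, 4, 8, 16, 32, 64, 128, 83, 166, 159, ...] generates all 172 non-zero residues.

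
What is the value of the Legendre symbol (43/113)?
(43/113) = 43^{56} mod 113 = -1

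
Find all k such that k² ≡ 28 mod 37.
The square roots of 28 mod 37 are 19 and 18. Verify: 19² = 361 ≡ 28 mod 37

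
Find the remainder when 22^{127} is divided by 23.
By Fermat: 22^{22} ≡ 1 (mod 23). 127 = 5×22 + 17. So 22^{127} ≡ 22^{17} ≡ 22 (mod 23)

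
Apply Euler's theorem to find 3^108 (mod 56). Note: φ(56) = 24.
By Euler: 3^{24} ≡ 1 (mod 56) since gcd(3, 56) = 1. 108 = 4×24 + 12. So 3^{108} ≡ 3^{12} ≡ 1 (mod 56)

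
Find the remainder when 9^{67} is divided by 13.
By Fermat: 9^{12} ≡ 1 (mod 13). 67 = 5×12 + 7. So 9^{67} ≡ 9^{7} ≡ 9 (mod 13)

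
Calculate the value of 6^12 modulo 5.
Using Fermat: 6^{4} ≡ 1 (mod 5). 12 ≡ 0 (mod 4). So 6^{12} ≡ 6^{0} ≡ 1 (mod 5)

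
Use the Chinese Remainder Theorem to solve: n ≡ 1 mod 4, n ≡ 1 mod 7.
M = 4 × 7 = 28. M₁ = 7, y₁ ≡ 3 mod 4. M₂ = 4, y₂ ≡ 2 mod 7. n = 1×7×3 + 1×4×2 ≡ 1 mod 28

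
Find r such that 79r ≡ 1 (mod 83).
Since 83 is prime, by Fermat 79^(-1) ≡ 79^{81} ≡ 62 (mod 83). Verify: 79 × 62 = 4898 ≡ 1 (mod 83)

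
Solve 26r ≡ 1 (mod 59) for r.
Since 59 is prime, by Fermat 26^(-1) ≡ 26^{57} ≡ 25 (mod 59). Verify: 26 × 25 = 650 ≡ 1 (mod 59)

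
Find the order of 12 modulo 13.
Powers of 12 mod 13: 12^1≡12, 12^2≡1. Order = 2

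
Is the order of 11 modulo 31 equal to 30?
Powers of 11 mod 31: 11^1≡11, 11^2≡28, 11^3≡29, 11^4≡9, 11^5≡6, 11^6≡4, 11^7≡13, 11^8≡19, 11^9≡23, 11^10≡5, 11^11≡24, 11^12≡16, 11^13≡21, 11^14≡14, 11^15≡30, 11^16≡20, 11^17≡3, 11^18≡2, 11^19≡22, 11^20≡25, 11^21≡27, 11^22≡18, 11^23≡12, 11^24≡8, 11^25≡26, 11^26≡7, 11^27≡15, 11^28≡10, 11^29≡17, 11^30≡1. First k with 11^k≡1 is k=30. Yes, ord_31(11) = 30.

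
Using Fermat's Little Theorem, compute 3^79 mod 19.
By Fermat: 3^{18} ≡ 1 mod 19. 79 = 4×18 + 7. So 3^{79} ≡ 3^{7} ≡ 2 mod 19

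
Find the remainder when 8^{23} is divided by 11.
By Fermat: 8^{10} ≡ 1 mod 11. 23 = 2×10 + 3. So 8^{23} ≡ 8^{3} ≡ 6 mod 11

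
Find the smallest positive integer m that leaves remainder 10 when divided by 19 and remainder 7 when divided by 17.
M = 19 × 17 = 323. M₁ = 17, y₁ ≡ 9 mod 19. M₂ = 19, y₂ ≡ 9 mod 17. m = 10×17×9 + 7×19×9 ≡ 143 mod 323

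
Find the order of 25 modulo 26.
Powers of 25 mod 26: 25^1≡25, 25^2≡1. Order = 2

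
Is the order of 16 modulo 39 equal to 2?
Powers of 16 mod 39: 16^1≡16, 16^2≡22, 16^3≡1. 16^2≡22≢1, so ord ≠ 2. No, the actual order is 3.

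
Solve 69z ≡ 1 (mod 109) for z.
Since 109 is prime, by Fermat 69^(-1) ≡ 69^{107} ≡ 79 (mod 109). Verify: 69 × 79 = 5451 ≡ 1 (mod 109)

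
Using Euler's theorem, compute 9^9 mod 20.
By Euler: 9^{8} ≡ 1 mod 20 since gcd(9, 20) = 1. 9 = 1×8 + 1. So 9^{9} ≡ 9^{1} ≡ 9 mod 20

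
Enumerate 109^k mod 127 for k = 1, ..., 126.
109^1, 109^2, ..., 109^{126} mod 127: [109, 70, 10, 74, 65, 100, 105, 15, 111, 34, 23, 94, 86, 103, 51, 98, 14, 2, 91, 13, 20, 21, 3, 73, 83, 30, 95, 68, 46, 61, 45, 79, 102, 69, 28, 4, 55, 26, 40, 42, 6, 19, 39, 60, 63, 9, 92, 122, 90, 31, 77, 11, 56, 8, 110, 52, 80, 84, 12, 38, 78, 120, 126, 18, 57, 117, 53, 62, 27, 22, 112, 16, 93, 104, 33, 41, 24, 76, 29, 113, 125, 36, 114, 107, 106, 124, 54, 44, 97, 32, 59, 81, 66, 82, 48, 25, 58, 99, 123, 72, 101, 87, 85, 121, 108, 88, 67, 64, 118, 35, 5, 37, 96, 50, 116, 71, 119, 17, 75, 47, 43, 115, 89, 49, 7, 1]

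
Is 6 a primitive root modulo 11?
ord_11(6) divides 10. For each prime q|10: 6^{5}≡10, 6^{2}≡3, none ≡ 1. So 6 has order 10 and is a primitive root mod 11.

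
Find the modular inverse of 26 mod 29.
Since 29 is prime, by Fermat 26^(-1) ≡ 26^{27} ≡ 19 mod 29. Verify: 26 × 19 = 494 ≡ 1 mod 29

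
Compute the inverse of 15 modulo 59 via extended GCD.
Extended GCD: 15(4) + 59(-1) = 1. So 15^(-1) ≡ 4 (mod 59). Verify: 15 × 4 = 60 ≡ 1 (mod 59)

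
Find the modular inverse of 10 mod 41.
Since 41 is prime, by Fermat 10^(-1) ≡ 10^{39} ≡ 37 (mod 41). Verify: 10 × 37 = 370 ≡ 1 (mod 41)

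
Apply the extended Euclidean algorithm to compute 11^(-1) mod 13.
Extended GCD: 11(6) + 13(-5) = 1. So 11^(-1) ≡ 6 (mod 13). Verify: 11 × 6 = 66 ≡ 1 (mod 13)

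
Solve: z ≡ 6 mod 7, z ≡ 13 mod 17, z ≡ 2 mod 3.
M = 7 × 17 × 3 = 357. M₁ = 51, y₁ ≡ 4 mod 7. M₂ = 21, y₂ ≡ 13 mod 17. M₃ = 119, y₃ ≡ 2 mod 3. z = 6×51×4 + 13×21×13 + 2×119×2 ≡ 251 mod 357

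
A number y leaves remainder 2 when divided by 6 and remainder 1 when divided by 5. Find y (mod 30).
M = 6 × 5 = 30. M₁ = 5, y₁ ≡ 5 (mod 6). M₂ = 6, y₂ ≡ 1 (mod 5). y = 2×5×5 + 1×6×1 ≡ 26 (mod 30)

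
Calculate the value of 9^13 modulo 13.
Using Fermat: 9^{12} ≡ 1 mod 13. 13 ≡ 1 mod 12. So 9^{13} ≡ 9^{1} ≡ 9 mod 13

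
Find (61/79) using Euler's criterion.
(61/79) = 61^{39} mod 79 = -1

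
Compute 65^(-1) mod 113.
Since 113 is prime, by Fermat 65^(-1) ≡ 65^{111} ≡ 40 mod 113. Verify: 65 × 40 = 2600 ≡ 1 mod 113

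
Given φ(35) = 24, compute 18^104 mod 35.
By Euler: 18^{24} ≡ 1 mod 35 since gcd(18, 35) = 1. 104 = 4×24 + 8. So 18^{104} ≡ 18^{8} ≡ 16 mod 35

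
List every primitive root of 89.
There are φ(88) = 40 primitive roots mod 89: {3, 6, 7, 13, 14, 15, 19, 23, 24, 26, 27, 28, 29, 30, 31, 33, 35, 38, 41, 43, 46, 48, 51, 54, 56, 58, 59, 60, 61, 62, 63, 65, 66, 70, 74, 75, 76, 82, 83, 86}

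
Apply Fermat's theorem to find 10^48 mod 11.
By Fermat: 10^{10} ≡ 1 mod 11. 48 = 4×10 + 8. So 10^{48} ≡ 10^{8} ≡ 1 mod 11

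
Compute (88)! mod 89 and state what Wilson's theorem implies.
(88)! mod 89 = 88. Since this equals -1 (mod 89), Wilson confirms 89 is prime.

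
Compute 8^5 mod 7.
By repeated squaring mod 7: 8^{1}≡1, 8^{2}≡1, 8^{4}≡1. Then 8^{5} = 8^{4+1} ≡ 1 × 1 ≡ 1 mod 7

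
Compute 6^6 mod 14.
By repeated squaring (mod 14): 6^{1}≡6, 6^{2}≡8, 6^{4}≡8. Then 6^{6} = 6^{4+2} ≡ 8 × 8 ≡ 8 (mod 14)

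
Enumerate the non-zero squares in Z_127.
Squares in Z_127*: {1, 2, 4, 8, 9, 11, 13, 15, 16, 17, 18, 19, 21, 22, 25, 26, 30, 31, 32, 34, 35, 36, 37, 38, 41, 42, 44, 47, 49, 50, 52, 60, 61, 62, 64, 68, 69, 70, 71, 72, 73, 74, 76, 79, 81, 82, 84, 87, 88, 94, 98, 99, 100, 103, 104, 107, 113, 115, 117, 120, 121, 122, 124}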